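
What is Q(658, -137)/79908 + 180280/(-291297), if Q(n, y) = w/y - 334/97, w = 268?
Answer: -31909961193383/51554588403894 ≈ -0.61895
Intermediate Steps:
Q(n, y) = -334/97 + 268/y (Q(n, y) = 268/y - 334/97 = -334/97 + 268/y)
Q(658, -137)/79908 + 180280/(-291297) = (-334/97 + 268/(-137))/79908 + 180280/(-291297) = (-334/97 + 268*(-1/137))*(1/79908) + 180280*(-1/291297) = (-334/97 - 268/137)*(1/79908) - 180280/291297 = -71754/13289*1/79908 - 180280/291297 = -11959/176982902 - 180280/291297 = -31909961193383/51554588403894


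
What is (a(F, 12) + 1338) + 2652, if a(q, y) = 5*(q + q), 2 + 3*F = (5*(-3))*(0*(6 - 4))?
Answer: 11950/3 ≈ 3983.3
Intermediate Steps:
F = -2/3 (F = -2/3 + ((5*(-3))*(0*(6 - 4)))/3 = -2/3 + (-0*2)/3 = -2/3 + (-15*0)/3 = -2/3 + (1/3)*0 = -2/3 + 0 = -2/3 ≈ -0.66667)
a(q, y) = 10*q (a(q, y) = 5*(2*q) = 10*q)
(a(F, 12) + 1338) + 2652 = (10*(-2/3) + 1338) + 2652 = (-20/3 + 1338) + 2652 = 3994/3 + 2652 = 11950/3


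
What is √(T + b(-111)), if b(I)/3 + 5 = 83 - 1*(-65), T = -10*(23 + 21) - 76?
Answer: I*√87 ≈ 9.3274*I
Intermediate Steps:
T = -516 (T = -10*44 - 76 = -440 - 76 = -516)
b(I) = 429 (b(I) = -15 + 3*(83 - 1*(-65)) = -15 + 3*(83 + 65) = -15 + 3*148 = -15 + 444 = 429)
√(T + b(-111)) = √(-516 + 429) = √(-87) = I*√87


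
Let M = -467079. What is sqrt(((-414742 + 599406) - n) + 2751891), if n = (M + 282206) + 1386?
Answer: 23*sqrt(5898) ≈ 1766.4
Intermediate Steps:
n = -183487 (n = (-467079 + 282206) + 1386 = -184873 + 1386 = -183487)
sqrt(((-414742 + 599406) - n) + 2751891) = sqrt(((-414742 + 599406) - 1*(-183487)) + 2751891) = sqrt((184664 + 183487) + 2751891) = sqrt(368151 + 2751891) = sqrt(3120042) = 23*sqrt(5898)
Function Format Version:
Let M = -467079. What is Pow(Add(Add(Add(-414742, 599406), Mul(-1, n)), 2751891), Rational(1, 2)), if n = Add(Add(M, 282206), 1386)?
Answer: Mul(23, Pow(5898, Rational(1, 2))) ≈ 1766.4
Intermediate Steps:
n = -183487 (n = Add(Add(-467079, 282206), 1386) = Add(-184873, 1386) = -183487)
Pow(Add(Add(Add(-414742, 599406), Mul(-1, n)), 2751891), Rational(1, 2)) = Pow(Add(Add(Add(-414742, 599406), Mul(-1, -183487)), 2751891), Rational(1, 2)) = Pow(Add(Add(184664, 183487), 2751891), Rational(1, 2)) = Pow(Add(368151, 2751891), Rational(1, 2)) = Pow(3120042, Rational(1, 2)) = Mul(23, Pow(5898, Rational(1, 2)))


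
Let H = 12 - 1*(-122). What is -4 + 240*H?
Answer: 32156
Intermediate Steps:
H = 134 (H = 12 + 122 = 134)
-4 + 240*H = -4 + 240*134 = -4 + 32160 = 32156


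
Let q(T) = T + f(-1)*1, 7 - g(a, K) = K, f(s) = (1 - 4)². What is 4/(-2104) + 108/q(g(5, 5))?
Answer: 56797/5786 ≈ 9.8163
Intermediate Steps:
f(s) = 9 (f(s) = (-3)² = 9)
g(a, K) = 7 - K
q(T) = 9 + T (q(T) = T + 9*1 = T + 9 = 9 + T)
4/(-2104) + 108/q(g(5, 5)) = 4/(-2104) + 108/(9 + (7 - 1*5)) = 4*(-1/2104) + 108/(9 + (7 - 5)) = -1/526 + 108/(9 + 2) = -1/526 + 108/11 = 56797/5786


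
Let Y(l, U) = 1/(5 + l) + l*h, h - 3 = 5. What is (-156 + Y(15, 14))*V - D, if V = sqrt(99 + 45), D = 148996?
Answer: -747137/5 ≈ -1.4943e+5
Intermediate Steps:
h = 8 (h = 3 + 5 = 8)
Y(l, U) = 1/(5 + l) + 8*l (Y(l, U) = 1/(5 + l) + l*8 = 1/(5 + l) + 8*l)
V = 12 (V = sqrt(144) = 12)
(-156 + Y(15, 14))*V - D = (-156 + (1 + 8*15**2 + 40*15)/(5 + 15))*12 - 1*148996 = (-156 + (1 + 8*225 + 600)/20)*12 - 148996 = (-156 + (1 + 1800 + 600)/20)*12 - 148996 = (-156 + (1/20)*2401)*12 - 148996 = (-156 + 2401/20)*12 - 148996 = -719/20*12 - 148996 = -2157/5 - 148996 = -747137/5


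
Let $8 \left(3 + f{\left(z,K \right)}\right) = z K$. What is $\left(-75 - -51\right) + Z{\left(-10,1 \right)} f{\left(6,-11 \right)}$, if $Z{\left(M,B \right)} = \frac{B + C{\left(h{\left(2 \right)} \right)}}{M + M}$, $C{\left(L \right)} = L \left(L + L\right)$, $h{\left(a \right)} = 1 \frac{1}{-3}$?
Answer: $- \frac{373}{16} \approx -23.313$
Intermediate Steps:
$h{\left(a \right)} = - \frac{1}{3}$ ($h{\left(a \right)} = 1 \left(- \frac{1}{3}\right) = - \frac{1}{3}$)
$C{\left(L \right)} = 2 L^{2}$ ($C{\left(L \right)} = L 2 L = 2 L^{2}$)
$f{\left(z,K \right)} = -3 + \frac{K z}{8}$ ($f{\left(z,K \right)} = -3 + \frac{z K}{8} = -3 + \frac{K z}{8}$)
$Z{\left(M,B \right)} = \frac{\frac{2}{9} + B}{2 M}$ ($Z{\left(M,B \right)} = \frac{B + 2 \left(- \frac{1}{3}\right)^{2}}{M + M} = \frac{B + 2 \cdot \frac{1}{9}}{2 M} = \left(B + \frac{2}{9}\right) \frac{1}{2 M} = \left(\frac{2}{9} + B\right) \frac{1}{2 M} = \frac{\frac{2}{9} + B}{2 M}$)
$\left(-75 - -51\right) + Z{\left(-10,1 \right)} f{\left(6,-11 \right)} = \left(-75 - -51\right) + \frac{2 + 9 \cdot 1}{18 \left(-10\right)} \left(-3 + \frac{1}{8} \left(-11\right) 6\right) = \left(-75 + 51\right) + \frac{1}{18} \left(- \frac{1}{10}\right) \left(2 + 9\right) \left(-3 - \frac{33}{4}\right) = -24 + \frac{1}{18} \left(- \frac{1}{10}\right) 11 \left(- \frac{45}{4}\right) = -24 - - \frac{11}{16} = -24 + \frac{11}{16} = - \frac{373}{16}$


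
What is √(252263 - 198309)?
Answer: √53954 ≈ 232.28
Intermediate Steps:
√(252263 - 198309) = √53954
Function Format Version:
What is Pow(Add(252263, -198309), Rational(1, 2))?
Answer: Pow(53954, Rational(1, 2)) ≈ 232.28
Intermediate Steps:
Pow(Add(252263, -198309), Rational(1, 2)) = Pow(53954, Rational(1, 2))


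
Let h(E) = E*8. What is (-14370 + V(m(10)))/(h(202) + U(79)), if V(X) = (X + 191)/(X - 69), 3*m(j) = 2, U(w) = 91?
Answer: -589285/69987 ≈ -8.4199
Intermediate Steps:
h(E) = 8*E
m(j) = ⅔ (m(j) = (⅓)*2 = ⅔)
V(X) = (191 + X)/(-69 + X)
(-14370 + V(m(10)))/(h(202) + U(79)) = (-14370 + (191 + ⅔)/(-69 + ⅔))/(8*202 + 91) = (-14370 + (575/3)/(-205/3))/(1616 + 91) = (-14370 - 3/205*575/3)/1707 = (-14370 - 115/41)*(1/1707) = -589285/41*1/1707 = -589285/69987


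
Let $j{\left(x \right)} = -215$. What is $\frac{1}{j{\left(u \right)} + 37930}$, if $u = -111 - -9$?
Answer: $\frac{1}{37715} \approx 2.6515 \cdot 10^{-5}$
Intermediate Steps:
$u = -102$ ($u = -111 + 9 = -102$)
$\frac{1}{j{\left(u \right)} + 37930} = \frac{1}{-215 + 37930} = \frac{1}{37715}$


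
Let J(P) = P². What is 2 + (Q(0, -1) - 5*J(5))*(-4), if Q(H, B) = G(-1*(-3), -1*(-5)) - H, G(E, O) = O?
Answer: 482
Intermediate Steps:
Q(H, B) = 5 - H (Q(H, B) = -1*(-5) - H = 5 - H)
2 + (Q(0, -1) - 5*J(5))*(-4) = 2 + ((5 - 1*0) - 5*5²)*(-4) = 2 + ((5 + 0) - 5*25)*(-4) = 2 + (5 - 125)*(-4) = 2 - 120*(-4) = 2 + 480 = 482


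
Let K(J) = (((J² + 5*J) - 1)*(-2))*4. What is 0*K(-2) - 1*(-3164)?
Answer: 3164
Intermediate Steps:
K(J) = 8 - 40*J - 8*J² (K(J) = ((-1 + J² + 5*J)*(-2))*4 = (2 - 10*J - 2*J²)*4 = 8 - 40*J - 8*J²)
0*K(-2) - 1*(-3164) = 0*(8 - 40*(-2) - 8*(-2)²) - 1*(-3164) = 0*(8 + 80 - 8*4) + 3164 = 0*(8 + 80 - 32) + 3164 = 0*56 + 3164 = 0 + 3164 = 3164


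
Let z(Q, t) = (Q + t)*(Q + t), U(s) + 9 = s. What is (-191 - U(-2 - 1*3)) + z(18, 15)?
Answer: 912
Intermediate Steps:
U(s) = -9 + s
z(Q, t) = (Q + t)**2
(-191 - U(-2 - 1*3)) + z(18, 15) = (-191 - (-9 + (-2 - 1*3))) + (18 + 15)**2 = (-191 - (-9 + (-2 - 3))) + 33**2 = (-191 - (-9 - 5)) + 1089 = (-191 - 1*(-14)) + 1089 = (-191 + 14) + 1089 = -177 + 1089 = 912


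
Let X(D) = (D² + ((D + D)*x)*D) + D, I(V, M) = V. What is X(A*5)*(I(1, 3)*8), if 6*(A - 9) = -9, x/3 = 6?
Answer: 416550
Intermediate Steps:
x = 18 (x = 3*6 = 18)
A = 15/2 (A = 9 + (⅙)*(-9) = 9 - 3/2 = 15/2 ≈ 7.5000)
X(D) = D + 37*D² (X(D) = (D² + ((D + D)*18)*D) + D = (D² + ((2*D)*18)*D) + D = (D² + (36*D)*D) + D = (D² + 36*D²) + D = 37*D² + D = D + 37*D²)
X(A*5)*(I(1, 3)*8) = (((15/2)*5)*(1 + 37*((15/2)*5)))*(1*8) = (75*(1 + 37*(75/2))/2)*8 = (75*(1 + 2775/2)/2)*8 = ((75/2)*(2777/2))*8 = (208275/4)*8 = 416550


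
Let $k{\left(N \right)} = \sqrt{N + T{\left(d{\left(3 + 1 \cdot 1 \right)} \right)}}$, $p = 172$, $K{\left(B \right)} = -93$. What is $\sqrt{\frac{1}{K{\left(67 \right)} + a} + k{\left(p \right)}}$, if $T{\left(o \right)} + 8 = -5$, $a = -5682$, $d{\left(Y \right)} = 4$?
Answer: $\frac{\sqrt{-231 + 1334025 \sqrt{159}}}{1155} \approx 3.551$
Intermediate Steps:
$T{\left(o \right)} = -13$ ($T{\left(o \right)} = -8 - 5 = -13$)
$k{\left(N \right)} = \sqrt{-13 + N}$ ($k{\left(N \right)} = \sqrt{N - 13} = \sqrt{-13 + N}$)
$\sqrt{\frac{1}{K{\left(67 \right)} + a} + k{\left(p \right)}} = \sqrt{\frac{1}{-93 - 5682} + \sqrt{-13 + 172}} = \sqrt{\frac{1}{-5775} + \sqrt{159}} = \sqrt{- \frac{1}{5775} + \sqrt{159}}$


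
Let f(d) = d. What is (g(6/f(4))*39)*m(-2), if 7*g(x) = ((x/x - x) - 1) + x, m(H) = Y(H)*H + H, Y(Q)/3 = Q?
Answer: 0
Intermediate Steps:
Y(Q) = 3*Q
m(H) = H + 3*H**2 (m(H) = (3*H)*H + H = 3*H**2 + H = H + 3*H**2)
g(x) = 0 (g(x) = (((x/x - x) - 1) + x)/7 = (((1 - x) - 1) + x)/7 = (-x + x)/7 = (1/7)*0 = 0)
(g(6/f(4))*39)*m(-2) = (0*39)*(-2*(1 + 3*(-2))) = 0*(-2*(1 - 6)) = 0*(-2*(-5)) = 0*10 = 0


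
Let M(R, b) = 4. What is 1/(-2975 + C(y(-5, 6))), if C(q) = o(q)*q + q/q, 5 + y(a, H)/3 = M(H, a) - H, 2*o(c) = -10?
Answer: -1/2869 ≈ -0.00034855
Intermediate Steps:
o(c) = -5 (o(c) = (1/2)*(-10) = -5)
y(a, H) = -3 - 3*H (y(a, H) = -15 + 3*(4 - H) = -15 + (12 - 3*H) = -3 - 3*H)
C(q) = 1 - 5*q (C(q) = -5*q + q/q = -5*q + 1 = 1 - 5*q)
1/(-2975 + C(y(-5, 6))) = 1/(-2975 + (1 - 5*(-3 - 3*6))) = 1/(-2975 + (1 - 5*(-3 - 18))) = 1/(-2975 + (1 - 5*(-21))) = 1/(-2975 + (1 + 105)) = 1/(-2975 + 106) = 1/(-2869) = -1/2869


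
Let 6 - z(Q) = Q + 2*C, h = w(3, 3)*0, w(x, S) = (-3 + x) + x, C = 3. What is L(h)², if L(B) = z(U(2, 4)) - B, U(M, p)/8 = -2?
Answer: 256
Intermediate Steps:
U(M, p) = -16 (U(M, p) = 8*(-2) = -16)
w(x, S) = -3 + 2*x
h = 0 (h = (-3 + 2*3)*0 = (-3 + 6)*0 = 3*0 = 0)
z(Q) = -Q (z(Q) = 6 - (Q + 2*3) = 6 - (Q + 6) = 6 - (6 + Q) = 6 + (-6 - Q) = -Q)
L(B) = 16 - B (L(B) = -1*(-16) - B = 16 - B)
L(h)² = (16 - 1*0)² = (16 + 0)² = 16² = 256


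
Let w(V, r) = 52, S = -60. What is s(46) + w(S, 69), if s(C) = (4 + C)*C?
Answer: 2352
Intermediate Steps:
s(C) = C*(4 + C)
s(46) + w(S, 69) = 46*(4 + 46) + 52 = 46*50 + 52 = 2300 + 52 = 2352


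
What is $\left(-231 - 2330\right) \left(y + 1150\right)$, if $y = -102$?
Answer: $-2683928$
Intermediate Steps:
$\left(-231 - 2330\right) \left(y + 1150\right) = \left(-231 - 2330\right) \left(-102 + 1150\right) = \left(-2561\right) 1048 = -2683928$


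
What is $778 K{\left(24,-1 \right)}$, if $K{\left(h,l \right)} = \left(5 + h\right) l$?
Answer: $-22562$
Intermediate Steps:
$K{\left(h,l \right)} = l \left(5 + h\right)$
$778 K{\left(24,-1 \right)} = 778 \left(- (5 + 24)\right) = 778 \left(\left(-1\right) 29\right) = 778 \left(-29\right) = -22562$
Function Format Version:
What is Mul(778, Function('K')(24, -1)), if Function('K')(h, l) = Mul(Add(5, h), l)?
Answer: -22562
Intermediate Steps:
Function('K')(h, l) = Mul(l, Add(5, h))
Mul(778, Function('K')(24, -1)) = Mul(778, Mul(-1, Add(5, 24))) = Mul(778, Mul(-1, 29)) = Mul(778, -29) = -22562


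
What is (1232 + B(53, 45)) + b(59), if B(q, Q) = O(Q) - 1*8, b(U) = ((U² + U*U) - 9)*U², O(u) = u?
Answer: 24204662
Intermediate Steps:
b(U) = U²*(-9 + 2*U²) (b(U) = ((U² + U²) - 9)*U² = (2*U² - 9)*U² = (-9 + 2*U²)*U² = U²*(-9 + 2*U²))
B(q, Q) = -8 + Q (B(q, Q) = Q - 1*8 = Q - 8 = -8 + Q)
(1232 + B(53, 45)) + b(59) = (1232 + (-8 + 45)) + 59²*(-9 + 2*59²) = (1232 + 37) + 3481*(-9 + 2*3481) = 1269 + 3481*(-9 + 6962) = 1269 + 3481*6953 = 1269 + 24203393 = 24204662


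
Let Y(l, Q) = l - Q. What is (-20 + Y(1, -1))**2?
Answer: 324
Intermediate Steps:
(-20 + Y(1, -1))**2 = (-20 + (1 - 1*(-1)))**2 = (-20 + (1 + 1))**2 = (-20 + 2)**2 = (-18)**2 = 324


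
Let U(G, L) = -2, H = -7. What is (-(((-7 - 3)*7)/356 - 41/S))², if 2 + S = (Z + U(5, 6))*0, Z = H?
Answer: 3265249/7921 ≈ 412.23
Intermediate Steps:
Z = -7
S = -2 (S = -2 + (-7 - 2)*0 = -2 - 9*0 = -2 + 0 = -2)
(-(((-7 - 3)*7)/356 - 41/S))² = (-(((-7 - 3)*7)/356 - 41/(-2)))² = (-(-10*7*(1/356) - 41*(-½)))² = (-(-70*1/356 + 41/2))² = (-(-35/178 + 41/2))² = (-1*1807/89)² = (-1807/89)² = 3265249/7921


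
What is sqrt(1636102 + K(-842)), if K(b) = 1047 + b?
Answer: sqrt(1636307) ≈ 1279.2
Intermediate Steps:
sqrt(1636102 + K(-842)) = sqrt(1636102 + (1047 - 842)) = sqrt(1636102 + 205) = sqrt(1636307)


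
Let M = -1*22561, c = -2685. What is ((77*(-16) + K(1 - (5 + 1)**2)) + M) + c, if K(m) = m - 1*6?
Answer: -26519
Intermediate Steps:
K(m) = -6 + m (K(m) = m - 6 = -6 + m)
M = -22561
((77*(-16) + K(1 - (5 + 1)**2)) + M) + c = ((77*(-16) + (-6 + (1 - (5 + 1)**2))) - 22561) - 2685 = ((-1232 + (-6 + (1 - 1*6**2))) - 22561) - 2685 = ((-1232 + (-6 + (1 - 1*36))) - 22561) - 2685 = ((-1232 + (-6 + (1 - 36))) - 22561) - 2685 = ((-1232 + (-6 - 35)) - 22561) - 2685 = ((-1232 - 41) - 22561) - 2685 = (-1273 - 22561) - 2685 = -23834 - 2685 = -26519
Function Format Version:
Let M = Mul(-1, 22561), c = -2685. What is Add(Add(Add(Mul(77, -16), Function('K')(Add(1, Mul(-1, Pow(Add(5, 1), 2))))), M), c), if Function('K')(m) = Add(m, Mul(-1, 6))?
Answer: -26519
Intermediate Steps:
Function('K')(m) = Add(-6, m) (Function('K')(m) = Add(m, -6) = Add(-6, m))
M = -22561
Add(Add(Add(Mul(77, -16), Function('K')(Add(1, Mul(-1, Pow(Add(5, 1), 2))))), M), c) = Add(Add(Add(Mul(77, -16), Add(-6, Add(1, Mul(-1, Pow(Add(5, 1), 2))))), -22561), -2685) = Add(Add(Add(-1232, Add(-6, Add(1, Mul(-1, Pow(6, 2))))), -22561), -2685) = Add(Add(Add(-1232, Add(-6, Add(1, Mul(-1, 36)))), -22561), -2685) = Add(Add(Add(-1232, Add(-6, Add(1, -36))), -22561), -2685) = Add(Add(Add(-1232, Add(-6, -35)), -22561), -2685) = Add(Add(Add(-1232, -41), -22561), -2685) = Add(Add(-1273, -22561), -2685) = Add(-23834, -2685) = -26519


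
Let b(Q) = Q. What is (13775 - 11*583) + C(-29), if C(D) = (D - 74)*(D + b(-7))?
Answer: 11070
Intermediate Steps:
C(D) = (-74 + D)*(-7 + D) (C(D) = (D - 74)*(D - 7) = (-74 + D)*(-7 + D))
(13775 - 11*583) + C(-29) = (13775 - 11*583) + (518 + (-29)² - 81*(-29)) = (13775 - 6413) + (518 + 841 + 2349) = 7362 + 3708 = 11070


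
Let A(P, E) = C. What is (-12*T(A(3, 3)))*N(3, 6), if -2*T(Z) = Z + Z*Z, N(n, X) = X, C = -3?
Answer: 216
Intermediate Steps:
A(P, E) = -3
T(Z) = -Z/2 - Z²/2 (T(Z) = -(Z + Z*Z)/2 = -(Z + Z²)/2 = -Z/2 - Z²/2)
(-12*T(A(3, 3)))*N(3, 6) = -(-6)*(-3)*(1 - 3)*6 = -(-6)*(-3)*(-2)*6 = -12*(-3)*6 = 36*6 = 216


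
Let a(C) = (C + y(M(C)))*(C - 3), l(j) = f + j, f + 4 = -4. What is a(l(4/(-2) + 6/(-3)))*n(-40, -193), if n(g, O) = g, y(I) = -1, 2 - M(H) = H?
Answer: -7800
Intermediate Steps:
M(H) = 2 - H
f = -8 (f = -4 - 4 = -8)
l(j) = -8 + j
a(C) = (-1 + C)*(-3 + C) (a(C) = (C - 1)*(C - 3) = (-1 + C)*(-3 + C))
a(l(4/(-2) + 6/(-3)))*n(-40, -193) = (3 + (-8 + (4/(-2) + 6/(-3)))² - 4*(-8 + (4/(-2) + 6/(-3))))*(-40) = (3 + (-8 + (4*(-½) + 6*(-⅓)))² - 4*(-8 + (4*(-½) + 6*(-⅓))))*(-40) = (3 + (-8 + (-2 - 2))² - 4*(-8 + (-2 - 2)))*(-40) = (3 + (-8 - 4)² - 4*(-8 - 4))*(-40) = (3 + (-12)² - 4*(-12))*(-40) = (3 + 144 + 48)*(-40) = 195*(-40) = -7800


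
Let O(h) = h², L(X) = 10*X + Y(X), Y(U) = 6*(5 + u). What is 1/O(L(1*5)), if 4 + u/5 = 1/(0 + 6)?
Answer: 1/1225 ≈ 0.00081633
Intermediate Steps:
u = -115/6 (u = -20 + 5/(0 + 6) = -20 + 5/6 = -20 + 5*(⅙) = -20 + ⅚ = -115/6 ≈ -19.167)
Y(U) = -85 (Y(U) = 6*(5 - 115/6) = 6*(-85/6) = -85)
L(X) = -85 + 10*X (L(X) = 10*X - 85 = -85 + 10*X)
1/O(L(1*5)) = 1/((-85 + 10*(1*5))²) = 1/((-85 + 10*5)²) = 1/((-85 + 50)²) = 1/((-35)²) = 1/1225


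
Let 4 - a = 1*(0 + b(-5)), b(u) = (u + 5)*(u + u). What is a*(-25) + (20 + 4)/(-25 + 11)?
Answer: -712/7 ≈ -101.71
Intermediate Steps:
b(u) = 2*u*(5 + u) (b(u) = (5 + u)*(2*u) = 2*u*(5 + u))
a = 4 (a = 4 - (0 + 2*(-5)*(5 - 5)) = 4 - (0 + 2*(-5)*0) = 4 - (0 + 0) = 4 - 0 = 4 - 1*0 = 4 + 0 = 4)
a*(-25) + (20 + 4)/(-25 + 11) = 4*(-25) + (20 + 4)/(-25 + 11) = -100 + 24/(-14) = -100 + 24*(-1/14) = -100 - 12/7 = -712/7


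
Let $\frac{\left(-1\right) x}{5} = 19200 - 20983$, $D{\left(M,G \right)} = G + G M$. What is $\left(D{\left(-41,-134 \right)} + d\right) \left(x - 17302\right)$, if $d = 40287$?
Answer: $-382841389$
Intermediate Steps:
$x = 8915$ ($x = - 5 \left(19200 - 20983\right) = \left(-5\right) \left(-1783\right) = 8915$)
$\left(D{\left(-41,-134 \right)} + d\right) \left(x - 17302\right) = \left(- 134 \left(1 - 41\right) + 40287\right) \left(8915 - 17302\right) = \left(\left(-134\right) \left(-40\right) + 40287\right) \left(-8387\right) = \left(5360 + 40287\right) \left(-8387\right) = 45647 \left(-8387\right) = -382841389$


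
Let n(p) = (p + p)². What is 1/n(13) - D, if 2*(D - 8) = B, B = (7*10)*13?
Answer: -312987/676 ≈ -463.00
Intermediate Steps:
n(p) = 4*p² (n(p) = (2*p)² = 4*p²)
B = 910 (B = 70*13 = 910)
D = 463 (D = 8 + (½)*910 = 8 + 455 = 463)
1/n(13) - D = 1/(4*13²) - 1*463 = 1/(4*169) - 463 = 1/676 - 463 = -312987/676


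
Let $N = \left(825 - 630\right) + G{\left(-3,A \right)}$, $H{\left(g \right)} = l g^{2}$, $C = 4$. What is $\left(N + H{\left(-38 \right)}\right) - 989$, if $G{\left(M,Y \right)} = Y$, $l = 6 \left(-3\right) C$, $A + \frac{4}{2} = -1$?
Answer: $-104765$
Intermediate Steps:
$A = -3$ ($A = -2 - 1 = -3$)
$l = -72$ ($l = 6 \left(-3\right) 4 = \left(-18\right) 4 = -72$)
$H{\left(g \right)} = - 72 g^{2}$
$N = 192$ ($N = \left(825 - 630\right) - 3 = 195 - 3 = 192$)
$\left(N + H{\left(-38 \right)}\right) - 989 = \left(192 - 72 \left(-38\right)^{2}\right) - 989 = \left(192 - 103968\right) - 989 = -103776 - 989 = -104765$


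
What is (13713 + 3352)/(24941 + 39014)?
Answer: 3413/12791 ≈ 0.26683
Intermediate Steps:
(13713 + 3352)/(24941 + 39014) = 17065/63955 = 17065*(1/63955) = 3413/12791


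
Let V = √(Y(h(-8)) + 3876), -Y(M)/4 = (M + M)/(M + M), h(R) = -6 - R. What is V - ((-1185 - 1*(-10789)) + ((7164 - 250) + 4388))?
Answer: -20906 + 44*√2 ≈ -20844.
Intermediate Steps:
Y(M) = -4 (Y(M) = -4*(M + M)/(M + M) = -4*2*M/(2*M) = -4*2*M*1/(2*M) = -4*1 = -4)
V = 44*√2 (V = √(-4 + 3876) = √3872 = 44*√2 ≈ 62.225)
V - ((-1185 - 1*(-10789)) + ((7164 - 250) + 4388)) = 44*√2 - ((-1185 - 1*(-10789)) + ((7164 - 250) + 4388)) = 44*√2 - ((-1185 + 10789) + (6914 + 4388)) = 44*√2 - (9604 + 11302) = 44*√2 - 1*20906 = 44*√2 - 20906 = -20906 + 44*√2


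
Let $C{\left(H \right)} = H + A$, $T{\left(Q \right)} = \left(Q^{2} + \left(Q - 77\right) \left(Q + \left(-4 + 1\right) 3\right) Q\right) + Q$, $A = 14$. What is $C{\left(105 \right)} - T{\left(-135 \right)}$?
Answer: $4103309$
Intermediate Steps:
$T{\left(Q \right)} = Q + Q^{2} + Q \left(-77 + Q\right) \left(-9 + Q\right)$ ($T{\left(Q \right)} = \left(Q^{2} + \left(-77 + Q\right) \left(Q - 9\right) Q\right) + Q = \left(Q^{2} + \left(-77 + Q\right) \left(-9 + Q\right) Q\right) + Q = \left(Q^{2} + Q \left(-77 + Q\right) \left(-9 + Q\right)\right) + Q = Q + Q^{2} + Q \left(-77 + Q\right) \left(-9 + Q\right)$)
$C{\left(H \right)} = 14 + H$ ($C{\left(H \right)} = H + 14 = 14 + H$)
$C{\left(105 \right)} - T{\left(-135 \right)} = \left(14 + 105\right) - - 135 \left(694 + \left(-135\right)^{2} - -11475\right) = 119 - - 135 \left(694 + 18225 + 11475\right) = 119 - \left(-135\right) 30394 = 119 - -4103190 = 119 + 4103190 = 4103309$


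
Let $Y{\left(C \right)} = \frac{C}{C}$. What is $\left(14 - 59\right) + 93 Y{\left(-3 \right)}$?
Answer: $48$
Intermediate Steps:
$Y{\left(C \right)} = 1$
$\left(14 - 59\right) + 93 Y{\left(-3 \right)} = \left(14 - 59\right) + 93 \cdot 1 = \left(14 - 59\right) + 93 = -45 + 93 = 48$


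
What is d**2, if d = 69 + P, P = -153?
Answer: 7056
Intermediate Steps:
d = -84 (d = 69 - 153 = -84)
d**2 = (-84)**2 = 7056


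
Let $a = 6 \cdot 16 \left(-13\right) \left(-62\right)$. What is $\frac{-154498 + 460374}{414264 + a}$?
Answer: $\frac{76469}{122910} \approx 0.62215$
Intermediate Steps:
$a = 77376$ ($a = 96 \left(-13\right) \left(-62\right) = \left(-1248\right) \left(-62\right) = 77376$)
$\frac{-154498 + 460374}{414264 + a} = \frac{-154498 + 460374}{414264 + 77376} = \frac{305876}{491640} = 305876 \cdot \frac{1}{491640} = \frac{76469}{122910}$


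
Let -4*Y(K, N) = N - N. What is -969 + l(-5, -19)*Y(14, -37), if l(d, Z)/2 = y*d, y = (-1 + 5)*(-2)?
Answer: -969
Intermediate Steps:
Y(K, N) = 0 (Y(K, N) = -(N - N)/4 = -¼*0 = 0)
y = -8 (y = 4*(-2) = -8)
l(d, Z) = -16*d (l(d, Z) = 2*(-8*d) = -16*d)
-969 + l(-5, -19)*Y(14, -37) = -969 - 16*(-5)*0 = -969 + 80*0 = -969 + 0 = -969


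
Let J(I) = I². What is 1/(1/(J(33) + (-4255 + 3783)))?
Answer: 617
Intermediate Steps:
1/(1/(J(33) + (-4255 + 3783))) = 1/(1/(33² + (-4255 + 3783))) = 1/(1/(1089 - 472)) = 1/(1/617) = 617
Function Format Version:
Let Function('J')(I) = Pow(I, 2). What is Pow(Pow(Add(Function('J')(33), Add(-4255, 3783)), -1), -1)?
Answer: 617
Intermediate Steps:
Pow(Pow(Add(Function('J')(33), Add(-4255, 3783)), -1), -1) = Pow(Pow(Add(Pow(33, 2), Add(-4255, 3783)), -1), -1) = Pow(Pow(Add(1089, -472), -1), -1) = Pow(Pow(617, -1), -1) = Pow(Rational(1, 617), -1) = 617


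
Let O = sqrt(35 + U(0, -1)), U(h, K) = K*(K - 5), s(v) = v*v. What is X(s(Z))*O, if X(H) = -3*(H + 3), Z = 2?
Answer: -21*sqrt(41) ≈ -134.47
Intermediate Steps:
s(v) = v**2
U(h, K) = K*(-5 + K)
X(H) = -9 - 3*H (X(H) = -3*(3 + H) = -9 - 3*H)
O = sqrt(41) (O = sqrt(35 - (-5 - 1)) = sqrt(35 - 1*(-6)) = sqrt(35 + 6) = sqrt(41) ≈ 6.4031)
X(s(Z))*O = (-9 - 3*2**2)*sqrt(41) = (-9 - 3*4)*sqrt(41) = (-9 - 12)*sqrt(41) = -21*sqrt(41)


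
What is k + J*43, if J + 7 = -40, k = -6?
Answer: -2027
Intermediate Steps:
J = -47 (J = -7 - 40 = -47)
k + J*43 = -6 - 47*43 = -6 - 2021 = -2027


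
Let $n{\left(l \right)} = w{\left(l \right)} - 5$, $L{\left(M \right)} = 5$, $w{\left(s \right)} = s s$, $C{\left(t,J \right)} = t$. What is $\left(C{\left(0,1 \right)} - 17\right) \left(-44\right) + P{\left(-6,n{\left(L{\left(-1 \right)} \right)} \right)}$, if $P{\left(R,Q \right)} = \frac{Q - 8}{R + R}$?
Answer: $747$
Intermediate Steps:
$w{\left(s \right)} = s^{2}$
$n{\left(l \right)} = -5 + l^{2}$ ($n{\left(l \right)} = l^{2} - 5 = -5 + l^{2}$)
$P{\left(R,Q \right)} = \frac{-8 + Q}{2 R}$
$\left(C{\left(0,1 \right)} - 17\right) \left(-44\right) + P{\left(-6,n{\left(L{\left(-1 \right)} \right)} \right)} = \left(0 - 17\right) \left(-44\right) + \frac{-8 - \left(5 - 5^{2}\right)}{2 \left(-6\right)} = \left(0 - 17\right) \left(-44\right) + \frac{1}{2} \left(- \frac{1}{6}\right) \left(-8 + \left(-5 + 25\right)\right) = \left(-17\right) \left(-44\right) + \frac{1}{2} \left(- \frac{1}{6}\right) \left(-8 + 20\right) = 748 + \frac{1}{2} \left(- \frac{1}{6}\right) 12 = 748 - 1 = 747$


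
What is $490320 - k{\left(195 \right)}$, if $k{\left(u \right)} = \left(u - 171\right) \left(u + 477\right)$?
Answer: $474192$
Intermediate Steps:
$k{\left(u \right)} = \left(-171 + u\right) \left(477 + u\right)$
$490320 - k{\left(195 \right)} = 490320 - \left(-81567 + 195^{2} + 306 \cdot 195\right) = 490320 - \left(-81567 + 38025 + 59670\right) = 490320 - 16128 = 474192$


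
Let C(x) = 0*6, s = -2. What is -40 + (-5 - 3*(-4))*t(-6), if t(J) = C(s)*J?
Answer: -40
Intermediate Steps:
C(x) = 0
t(J) = 0 (t(J) = 0*J = 0)
-40 + (-5 - 3*(-4))*t(-6) = -40 + (-5 - 3*(-4))*0 = -40 + (-5 + 12)*0 = -40 + 7*0 = -40 + 0 = -40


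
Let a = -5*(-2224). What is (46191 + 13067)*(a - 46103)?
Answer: -2073022614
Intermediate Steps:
a = 11120
(46191 + 13067)*(a - 46103) = (46191 + 13067)*(11120 - 46103) = 59258*(-34983) = -2073022614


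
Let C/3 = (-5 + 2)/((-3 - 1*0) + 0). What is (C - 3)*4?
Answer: 0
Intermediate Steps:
C = 3 (C = 3*((-5 + 2)/((-3 - 1*0) + 0)) = 3*(-3/((-3 + 0) + 0)) = 3*(-3/(-3 + 0)) = 3*(-3/(-3)) = 3*(-3*(-⅓)) = 3*1 = 3)
(C - 3)*4 = (3 - 3)*4 = 0*4 = 0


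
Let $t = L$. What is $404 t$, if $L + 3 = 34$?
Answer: $12524$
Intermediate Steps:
$L = 31$ ($L = -3 + 34 = 31$)
$t = 31$
$404 t = 404 \cdot 31 = 12524$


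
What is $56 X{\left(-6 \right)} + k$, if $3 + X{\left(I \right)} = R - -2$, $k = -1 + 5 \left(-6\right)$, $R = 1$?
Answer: $-31$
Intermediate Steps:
$k = -31$ ($k = -1 - 30 = -31$)
$X{\left(I \right)} = 0$ ($X{\left(I \right)} = -3 + \left(1 - -2\right) = -3 + \left(1 + 2\right) = -3 + 3 = 0$)
$56 X{\left(-6 \right)} + k = 56 \cdot 0 - 31 = 0 - 31 = -31$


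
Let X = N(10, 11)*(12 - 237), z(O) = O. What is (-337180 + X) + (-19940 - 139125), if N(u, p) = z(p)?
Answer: -498720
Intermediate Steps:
N(u, p) = p
X = -2475 (X = 11*(12 - 237) = 11*(-225) = -2475)
(-337180 + X) + (-19940 - 139125) = (-337180 - 2475) + (-19940 - 139125) = -339655 - 159065 = -498720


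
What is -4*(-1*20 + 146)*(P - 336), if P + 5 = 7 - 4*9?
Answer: 186480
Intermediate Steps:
P = -34 (P = -5 + (7 - 4*9) = -5 + (7 - 36) = -5 - 29 = -34)
-4*(-1*20 + 146)*(P - 336) = -4*(-1*20 + 146)*(-34 - 336) = -4*(-20 + 146)*(-370) = -504*(-370) = -4*(-46620) = 186480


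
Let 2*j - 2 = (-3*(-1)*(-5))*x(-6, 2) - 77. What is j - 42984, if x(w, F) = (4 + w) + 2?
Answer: -86043/2 ≈ -43022.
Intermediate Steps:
x(w, F) = 6 + w
j = -75/2 (j = 1 + ((-3*(-1)*(-5))*(6 - 6) - 77)/2 = 1 + ((3*(-5))*0 - 77)/2 = 1 + (-15*0 - 77)/2 = 1 + (0 - 77)/2 = 1 + (1/2)*(-77) = 1 - 77/2 = -75/2 ≈ -37.500)
j - 42984 = -75/2 - 42984 = -86043/2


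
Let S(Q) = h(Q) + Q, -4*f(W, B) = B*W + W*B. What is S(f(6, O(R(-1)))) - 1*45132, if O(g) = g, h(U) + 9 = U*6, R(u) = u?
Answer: -45120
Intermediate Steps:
h(U) = -9 + 6*U (h(U) = -9 + U*6 = -9 + 6*U)
f(W, B) = -B*W/2 (f(W, B) = -(B*W + W*B)/4 = -(B*W + B*W)/4 = -B*W/2)
S(Q) = -9 + 7*Q (S(Q) = (-9 + 6*Q) + Q = -9 + 7*Q)
S(f(6, O(R(-1)))) - 1*45132 = (-9 + 7*(-1/2*(-1)*6)) - 1*45132 = (-9 + 7*3) - 45132 = (-9 + 21) - 45132 = 12 - 45132 = -45120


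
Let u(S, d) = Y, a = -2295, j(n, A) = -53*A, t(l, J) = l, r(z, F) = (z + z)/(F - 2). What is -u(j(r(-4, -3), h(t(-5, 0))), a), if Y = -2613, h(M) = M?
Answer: 2613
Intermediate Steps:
r(z, F) = 2*z/(-2 + F) (r(z, F) = (2*z)/(-2 + F) = 2*z/(-2 + F))
u(S, d) = -2613
-u(j(r(-4, -3), h(t(-5, 0))), a) = -1*(-2613) = 2613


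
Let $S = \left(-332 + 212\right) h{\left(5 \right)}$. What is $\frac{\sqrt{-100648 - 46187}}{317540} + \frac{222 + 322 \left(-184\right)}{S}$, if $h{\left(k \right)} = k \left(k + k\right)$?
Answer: $\frac{29513}{3000} + \frac{3 i \sqrt{16315}}{317540} \approx 9.8377 + 0.0012067 i$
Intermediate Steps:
$h{\left(k \right)} = 2 k^{2}$ ($h{\left(k \right)} = k 2 k = 2 k^{2}$)
$S = -6000$ ($S = \left(-332 + 212\right) 2 \cdot 5^{2} = - 120 \cdot 2 \cdot 25 = \left(-120\right) 50 = -6000$)
$\frac{\sqrt{-100648 - 46187}}{317540} + \frac{222 + 322 \left(-184\right)}{S} = \frac{\sqrt{-100648 - 46187}}{317540} + \frac{222 + 322 \left(-184\right)}{-6000} = \sqrt{-146835} \cdot \frac{1}{317540} + \left(222 - 59248\right) \left(- \frac{1}{6000}\right) = 3 i \sqrt{16315} \cdot \frac{1}{317540} - - \frac{29513}{3000} = \frac{3 i \sqrt{16315}}{317540} + \frac{29513}{3000} = \frac{29513}{3000} + \frac{3 i \sqrt{16315}}{317540}$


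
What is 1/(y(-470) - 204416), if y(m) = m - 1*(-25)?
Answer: -1/204861 ≈ -4.8814e-6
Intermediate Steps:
y(m) = 25 + m (y(m) = m + 25 = 25 + m)
1/(y(-470) - 204416) = 1/((25 - 470) - 204416) = 1/(-445 - 204416) = 1/(-204861) = -1/204861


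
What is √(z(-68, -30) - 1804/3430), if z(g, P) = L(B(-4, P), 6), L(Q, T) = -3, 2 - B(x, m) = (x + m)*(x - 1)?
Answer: I*√211645/245 ≈ 1.8778*I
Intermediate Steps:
B(x, m) = 2 - (-1 + x)*(m + x) (B(x, m) = 2 - (x + m)*(x - 1) = 2 - (m + x)*(-1 + x) = 2 - (-1 + x)*(m + x))
z(g, P) = -3
√(z(-68, -30) - 1804/3430) = √(-3 - 1804/3430) = √(-3 - 1804*1/3430) = √(-3 - 902/1715) = √(-6047/1715) = I*√211645/245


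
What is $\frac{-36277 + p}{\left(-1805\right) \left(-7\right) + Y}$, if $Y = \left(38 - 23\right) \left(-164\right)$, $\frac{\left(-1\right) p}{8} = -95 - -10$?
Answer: $- \frac{35597}{10175} \approx -3.4985$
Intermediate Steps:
$p = 680$ ($p = - 8 \left(-95 - -10\right) = - 8 \left(-95 + 10\right) = \left(-8\right) \left(-85\right) = 680$)
$Y = -2460$ ($Y = \left(38 - 23\right) \left(-164\right) = 15 \left(-164\right) = -2460$)
$\frac{-36277 + p}{\left(-1805\right) \left(-7\right) + Y} = \frac{-36277 + 680}{\left(-1805\right) \left(-7\right) - 2460} = - \frac{35597}{12635 - 2460} = - \frac{35597}{10175}$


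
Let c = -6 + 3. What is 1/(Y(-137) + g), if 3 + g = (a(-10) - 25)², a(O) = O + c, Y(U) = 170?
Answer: 1/1611 ≈ 0.00062073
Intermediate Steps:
c = -3
a(O) = -3 + O (a(O) = O - 3 = -3 + O)
g = 1441 (g = -3 + ((-3 - 10) - 25)² = -3 + (-13 - 25)² = -3 + (-38)² = -3 + 1444 = 1441)
1/(Y(-137) + g) = 1/(170 + 1441) = 1/1611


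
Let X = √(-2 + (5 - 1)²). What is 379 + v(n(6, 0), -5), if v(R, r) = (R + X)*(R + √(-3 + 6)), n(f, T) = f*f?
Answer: 1675 + √42 + 36*√3 + 36*√14 ≈ 1878.5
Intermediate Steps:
n(f, T) = f²
X = √14 (X = √(-2 + 4²) = √(-2 + 16) = √14 ≈ 3.7417)
v(R, r) = (R + √3)*(R + √14) (v(R, r) = (R + √14)*(R + √(-3 + 6)) = (R + √14)*(R + √3) = (R + √3)*(R + √14))
379 + v(n(6, 0), -5) = 379 + (√42 + (6²)² + 6²*√3 + 6²*√14) = 379 + (√42 + 36² + 36*√3 + 36*√14) = 379 + (√42 + 1296 + 36*√3 + 36*√14) = 379 + (1296 + √42 + 36*√3 + 36*√14) = 1675 + √42 + 36*√3 + 36*√14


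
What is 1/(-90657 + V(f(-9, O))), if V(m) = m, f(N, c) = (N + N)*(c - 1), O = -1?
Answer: -1/90621 ≈ -1.1035e-5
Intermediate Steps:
f(N, c) = 2*N*(-1 + c) (f(N, c) = (2*N)*(-1 + c) = 2*N*(-1 + c))
1/(-90657 + V(f(-9, O))) = 1/(-90657 + 2*(-9)*(-1 - 1)) = 1/(-90657 + 2*(-9)*(-2)) = 1/(-90657 + 36) = 1/(-90621) = -1/90621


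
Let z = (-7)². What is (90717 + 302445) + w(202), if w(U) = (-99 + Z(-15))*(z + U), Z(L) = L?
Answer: 364548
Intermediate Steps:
z = 49
w(U) = -5586 - 114*U (w(U) = (-99 - 15)*(49 + U) = -114*(49 + U) = -5586 - 114*U)
(90717 + 302445) + w(202) = (90717 + 302445) + (-5586 - 114*202) = 393162 + (-5586 - 23028) = 393162 - 28614 = 364548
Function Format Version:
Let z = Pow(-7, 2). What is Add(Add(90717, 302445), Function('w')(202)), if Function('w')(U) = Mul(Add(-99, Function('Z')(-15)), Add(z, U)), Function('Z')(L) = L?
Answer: 364548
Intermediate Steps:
z = 49
Function('w')(U) = Add(-5586, Mul(-114, U)) (Function('w')(U) = Mul(Add(-99, -15), Add(49, U)) = Mul(-114, Add(49, U)) = Add(-5586, Mul(-114, U)))
Add(Add(90717, 302445), Function('w')(202)) = Add(Add(90717, 302445), Add(-5586, Mul(-114, 202))) = Add(393162, Add(-5586, -23028)) = Add(393162, -28614) = 364548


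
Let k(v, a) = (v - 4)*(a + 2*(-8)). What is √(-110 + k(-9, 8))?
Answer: I*√6 ≈ 2.4495*I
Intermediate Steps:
k(v, a) = (-16 + a)*(-4 + v) (k(v, a) = (-4 + v)*(a - 16) = (-4 + v)*(-16 + a) = (-16 + a)*(-4 + v))
√(-110 + k(-9, 8)) = √(-110 + (64 - 16*(-9) - 4*8 + 8*(-9))) = √(-110 + (64 + 144 - 32 - 72)) = √(-110 + 104) = √(-6) = I*√6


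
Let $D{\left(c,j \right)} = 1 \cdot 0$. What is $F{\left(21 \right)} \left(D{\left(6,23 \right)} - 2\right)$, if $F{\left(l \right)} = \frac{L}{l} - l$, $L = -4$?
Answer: $\frac{890}{21} \approx 42.381$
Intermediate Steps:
$F{\left(l \right)} = - l - \frac{4}{l}$ ($F{\left(l \right)} = - \frac{4}{l} - l = - l - \frac{4}{l}$)
$D{\left(c,j \right)} = 0$
$F{\left(21 \right)} \left(D{\left(6,23 \right)} - 2\right) = \left(\left(-1\right) 21 - \frac{4}{21}\right) \left(0 - 2\right) = \left(-21 - \frac{4}{21}\right) \left(-2\right) = \left(- \frac{445}{21}\right) \left(-2\right) = \frac{890}{21}$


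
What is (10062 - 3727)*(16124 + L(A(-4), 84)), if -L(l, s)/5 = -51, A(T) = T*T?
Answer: 103760965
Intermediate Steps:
A(T) = T**2
L(l, s) = 255 (L(l, s) = -5*(-51) = 255)
(10062 - 3727)*(16124 + L(A(-4), 84)) = (10062 - 3727)*(16124 + 255) = 6335*16379 = 103760965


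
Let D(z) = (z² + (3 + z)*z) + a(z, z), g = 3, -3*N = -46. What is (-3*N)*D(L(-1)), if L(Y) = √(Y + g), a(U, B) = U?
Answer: -184 - 184*√2 ≈ -444.22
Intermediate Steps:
N = 46/3 (N = -⅓*(-46) = 46/3 ≈ 15.333)
L(Y) = √(3 + Y) (L(Y) = √(Y + 3) = √(3 + Y))
D(z) = z + z² + z*(3 + z) (D(z) = (z² + (3 + z)*z) + z = (z² + z*(3 + z)) + z = z + z² + z*(3 + z))
(-3*N)*D(L(-1)) = (-3*46/3)*(2*√(3 - 1)*(2 + √(3 - 1))) = -92*√2*(2 + √2)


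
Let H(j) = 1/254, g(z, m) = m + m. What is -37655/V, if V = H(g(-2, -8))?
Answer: -9564370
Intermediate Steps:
g(z, m) = 2*m
H(j) = 1/254
V = 1/254 ≈ 0.0039370
-37655/V = -37655/1/254 = -37655*254 = -9564370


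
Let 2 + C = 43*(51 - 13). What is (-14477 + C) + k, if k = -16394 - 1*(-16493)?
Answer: -12746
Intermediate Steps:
C = 1632 (C = -2 + 43*(51 - 13) = -2 + 43*38 = -2 + 1634 = 1632)
k = 99 (k = -16394 + 16493 = 99)
(-14477 + C) + k = (-14477 + 1632) + 99 = -12845 + 99 = -12746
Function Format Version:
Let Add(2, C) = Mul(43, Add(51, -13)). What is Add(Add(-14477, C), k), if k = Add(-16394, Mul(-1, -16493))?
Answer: -12746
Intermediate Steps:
C = 1632 (C = Add(-2, Mul(43, Add(51, -13))) = Add(-2, Mul(43, 38)) = Add(-2, 1634) = 1632)
k = 99 (k = Add(-16394, 16493) = 99)
Add(Add(-14477, C), k) = Add(Add(-14477, 1632), 99) = Add(-12845, 99) = -12746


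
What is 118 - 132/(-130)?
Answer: 7736/65 ≈ 119.02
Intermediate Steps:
118 - 132/(-130) = 118 - 1/130*(-132) = 118 + 66/65 = 7736/65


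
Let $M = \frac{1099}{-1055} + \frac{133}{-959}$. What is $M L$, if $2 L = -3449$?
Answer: $\frac{294213496}{144535} \approx 2035.6$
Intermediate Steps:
$L = - \frac{3449}{2}$ ($L = \frac{1}{2} \left(-3449\right) = - \frac{3449}{2} \approx -1724.5$)
$M = - \frac{170608}{144535}$ ($M = 1099 \left(- \frac{1}{1055}\right) + 133 \left(- \frac{1}{959}\right) = - \frac{1099}{1055} - \frac{19}{137} = - \frac{170608}{144535} \approx -1.1804$)
$M L = \left(- \frac{170608}{144535}\right) \left(- \frac{3449}{2}\right) = \frac{294213496}{144535}$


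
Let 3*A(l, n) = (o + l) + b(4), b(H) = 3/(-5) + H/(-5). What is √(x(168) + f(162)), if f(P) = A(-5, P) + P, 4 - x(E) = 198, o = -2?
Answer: I*√870/5 ≈ 5.8992*I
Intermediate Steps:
b(H) = -⅗ - H/5 (b(H) = 3*(-⅕) + H*(-⅕) = -⅗ - H/5)
A(l, n) = -17/15 + l/3 (A(l, n) = ((-2 + l) + (-⅗ - ⅕*4))/3 = ((-2 + l) + (-⅗ - ⅘))/3 = ((-2 + l) - 7/5)/3 = (-17/5 + l)/3 = -17/15 + l/3)
x(E) = -194 (x(E) = 4 - 1*198 = 4 - 198 = -194)
f(P) = -14/5 + P (f(P) = (-17/15 + (⅓)*(-5)) + P = (-17/15 - 5/3) + P = -14/5 + P)
√(x(168) + f(162)) = √(-194 + (-14/5 + 162)) = √(-194 + 796/5) = √(-174/5) = I*√870/5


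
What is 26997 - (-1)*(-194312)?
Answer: -167315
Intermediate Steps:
26997 - (-1)*(-194312) = 26997 - 1*194312 = 26997 - 194312 = -167315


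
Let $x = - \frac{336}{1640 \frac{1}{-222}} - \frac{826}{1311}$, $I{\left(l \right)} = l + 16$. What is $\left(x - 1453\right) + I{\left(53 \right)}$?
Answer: $- \frac{359902486}{268755} \approx -1339.1$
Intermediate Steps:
$I{\left(l \right)} = 16 + l$
$x = \frac{12054434}{268755}$ ($x = - \frac{336}{1640 \left(- \frac{1}{222}\right)} - \frac{826}{1311} = - \frac{336}{- \frac{820}{111}} - \frac{826}{1311} = \left(-336\right) \left(- \frac{111}{820}\right) - \frac{826}{1311} = \frac{9324}{205} - \frac{826}{1311} = \frac{12054434}{268755} \approx 44.853$)
$\left(x - 1453\right) + I{\left(53 \right)} = \left(\frac{12054434}{268755} - 1453\right) + \left(16 + 53\right) = - \frac{378446581}{268755} + 69 = - \frac{359902486}{268755}$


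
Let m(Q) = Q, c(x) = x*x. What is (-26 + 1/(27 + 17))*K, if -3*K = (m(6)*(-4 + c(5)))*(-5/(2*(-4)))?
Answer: 120015/176 ≈ 681.90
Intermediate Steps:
c(x) = x**2
K = -105/4 (K = -6*(-4 + 5**2)*(-5/(2*(-4)))/3 = -6*(-4 + 25)*(-5/(-8))/3 = -6*21*(-5*(-1/8))/3 = -42*5/8 = -1/3*315/4 = -105/4 ≈ -26.250)
(-26 + 1/(27 + 17))*K = (-26 + 1/(27 + 17))*(-105/4) = (-26 + 1/44)*(-105/4) = -1143/44*(-105/4) = 120015/176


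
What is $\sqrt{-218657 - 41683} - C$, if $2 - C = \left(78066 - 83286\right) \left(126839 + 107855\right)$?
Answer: $-1225102682 + 2 i \sqrt{65085} \approx -1.2251 \cdot 10^{9} + 510.24 i$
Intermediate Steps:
$C = 1225102682$ ($C = 2 - \left(78066 - 83286\right) \left(126839 + 107855\right) = 2 - \left(-5220\right) 234694 = 2 - -1225102680 = 2 + 1225102680 = 1225102682$)
$\sqrt{-218657 - 41683} - C = \sqrt{-218657 - 41683} - 1225102682 = \sqrt{-260340} - 1225102682 = 2 i \sqrt{65085} - 1225102682 = -1225102682 + 2 i \sqrt{65085}$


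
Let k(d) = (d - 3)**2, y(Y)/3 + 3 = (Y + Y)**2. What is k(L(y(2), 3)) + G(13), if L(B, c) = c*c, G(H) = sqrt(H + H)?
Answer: 36 + sqrt(26) ≈ 41.099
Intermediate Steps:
y(Y) = -9 + 12*Y**2 (y(Y) = -9 + 3*(Y + Y)**2 = -9 + 3*(2*Y)**2 = -9 + 3*(4*Y**2) = -9 + 12*Y**2)
G(H) = sqrt(2)*sqrt(H) (G(H) = sqrt(2*H) = sqrt(2)*sqrt(H))
L(B, c) = c**2
k(d) = (-3 + d)**2
k(L(y(2), 3)) + G(13) = (-3 + 3**2)**2 + sqrt(2)*sqrt(13) = (-3 + 9)**2 + sqrt(26) = 6**2 + sqrt(26) = 36 + sqrt(26)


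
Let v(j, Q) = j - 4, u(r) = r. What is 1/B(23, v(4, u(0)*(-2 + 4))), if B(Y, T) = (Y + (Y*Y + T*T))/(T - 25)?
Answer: -25/552 ≈ -0.045290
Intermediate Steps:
v(j, Q) = -4 + j
B(Y, T) = (Y + T² + Y²)/(-25 + T) (B(Y, T) = (Y + (Y² + T²))/(-25 + T) = (Y + (T² + Y²))/(-25 + T) = (Y + T² + Y²)/(-25 + T))
1/B(23, v(4, u(0)*(-2 + 4))) = 1/((23 + (-4 + 4)² + 23²)/(-25 + (-4 + 4))) = 1/((23 + 0² + 529)/(-25 + 0)) = 1/((23 + 0 + 529)/(-25)) = 1/(-1/25*552) = 1/(-552/25) = -25/552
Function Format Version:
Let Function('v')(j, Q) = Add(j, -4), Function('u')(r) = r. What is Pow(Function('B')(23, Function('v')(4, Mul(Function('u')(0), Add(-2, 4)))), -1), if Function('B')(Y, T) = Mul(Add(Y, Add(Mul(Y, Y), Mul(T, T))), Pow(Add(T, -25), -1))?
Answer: Rational(-25, 552) ≈ -0.045290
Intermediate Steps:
Function('v')(j, Q) = Add(-4, j)
Function('B')(Y, T) = Mul(Pow(Add(-25, T), -1), Add(Y, Pow(T, 2), Pow(Y, 2))) (Function('B')(Y, T) = Mul(Add(Y, Add(Pow(Y, 2), Pow(T, 2))), Pow(Add(-25, T), -1)) = Mul(Add(Y, Add(Pow(T, 2), Pow(Y, 2))), Pow(Add(-25, T), -1)) = Mul(Add(Y, Pow(T, 2), Pow(Y, 2)), Pow(Add(-25, T), -1)) = Mul(Pow(Add(-25, T), -1), Add(Y, Pow(T, 2), Pow(Y, 2))))
Pow(Function('B')(23, Function('v')(4, Mul(Function('u')(0), Add(-2, 4)))), -1) = Pow(Mul(Pow(Add(-25, Add(-4, 4)), -1), Add(23, Pow(Add(-4, 4), 2), Pow(23, 2))), -1) = Pow(Mul(Pow(Add(-25, 0), -1), Add(23, Pow(0, 2), 529)), -1) = Pow(Mul(Pow(-25, -1), Add(23, 0, 529)), -1) = Pow(Mul(Rational(-1, 25), 552), -1) = Pow(Rational(-552, 25), -1) = Rational(-25, 552)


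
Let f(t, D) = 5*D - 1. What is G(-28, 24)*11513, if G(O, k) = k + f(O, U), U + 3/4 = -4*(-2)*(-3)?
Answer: -4639739/4 ≈ -1.1599e+6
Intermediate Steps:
U = -99/4 (U = -¾ - 4*(-2)*(-3) = -¾ + 8*(-3) = -¾ - 24 = -99/4 ≈ -24.750)
f(t, D) = -1 + 5*D
G(O, k) = -499/4 + k (G(O, k) = k + (-1 + 5*(-99/4)) = k + (-1 - 495/4) = k - 499/4 = -499/4 + k)
G(-28, 24)*11513 = (-499/4 + 24)*11513 = -403/4*11513 = -4639739/4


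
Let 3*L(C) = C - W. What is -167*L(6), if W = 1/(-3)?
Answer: -3173/9 ≈ -352.56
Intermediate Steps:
W = -⅓ ≈ -0.33333
L(C) = ⅑ + C/3 (L(C) = (C - 1*(-⅓))/3 = (C + ⅓)/3 = (⅓ + C)/3 = ⅑ + C/3)
-167*L(6) = -167*(⅑ + (⅓)*6) = -167*(⅑ + 2) = -167*19/9 = -3173/9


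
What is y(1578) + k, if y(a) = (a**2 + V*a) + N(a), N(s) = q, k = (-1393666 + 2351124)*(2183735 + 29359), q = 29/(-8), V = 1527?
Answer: 16951595637907/8 ≈ 2.1189e+12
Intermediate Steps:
q = -29/8 (q = 29*(-1/8) = -29/8 ≈ -3.6250)
k = 2118944555052 (k = 957458*2213094 = 2118944555052)
N(s) = -29/8
y(a) = -29/8 + a**2 + 1527*a (y(a) = (a**2 + 1527*a) - 29/8 = -29/8 + a**2 + 1527*a)
y(1578) + k = (-29/8 + 1578**2 + 1527*1578) + 2118944555052 = (-29/8 + 2490084 + 2409606) + 2118944555052 = 39197491/8 + 2118944555052 = 16951595637907/8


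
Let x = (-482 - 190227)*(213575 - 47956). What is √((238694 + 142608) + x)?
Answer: 3*I*√3509405841 ≈ 1.7772e+5*I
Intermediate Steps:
x = -31585033871 (x = -190709*165619 = -31585033871)
√((238694 + 142608) + x) = √((238694 + 142608) - 31585033871) = √(381302 - 31585033871) = √(-31584652569) = 3*I*√3509405841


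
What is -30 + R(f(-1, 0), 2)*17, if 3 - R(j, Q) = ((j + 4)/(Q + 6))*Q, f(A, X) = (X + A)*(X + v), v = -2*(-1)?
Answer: 25/2 ≈ 12.500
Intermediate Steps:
v = 2
f(A, X) = (2 + X)*(A + X) (f(A, X) = (X + A)*(X + 2) = (A + X)*(2 + X) = (2 + X)*(A + X))
R(j, Q) = 3 - Q*(4 + j)/(6 + Q) (R(j, Q) = 3 - (j + 4)/(Q + 6)*Q = 3 - (4 + j)/(6 + Q)*Q = 3 - Q*(4 + j)/(6 + Q))
-30 + R(f(-1, 0), 2)*17 = -30 + ((18 - 1*2 - 1*2*(0² + 2*(-1) + 2*0 - 1*0))/(6 + 2))*17 = -30 + ((18 - 2 - 1*2*(0 - 2 + 0 + 0))/8)*17 = -30 + ((18 - 2 - 1*2*(-2))/8)*17 = -30 + ((18 - 2 + 4)/8)*17 = -30 + ((⅛)*20)*17 = -30 + (5/2)*17 = -30 + 85/2 = 25/2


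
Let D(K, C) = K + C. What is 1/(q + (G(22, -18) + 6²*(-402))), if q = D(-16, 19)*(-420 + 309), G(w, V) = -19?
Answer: -1/14824 ≈ -6.7458e-5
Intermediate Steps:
D(K, C) = C + K
q = -333 (q = (19 - 16)*(-420 + 309) = 3*(-111) = -333)
1/(q + (G(22, -18) + 6²*(-402))) = 1/(-333 + (-19 + 6²*(-402))) = 1/(-333 + (-19 + 36*(-402))) = 1/(-333 + (-19 - 14472)) = 1/(-333 - 14491) = 1/(-14824) = -1/14824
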